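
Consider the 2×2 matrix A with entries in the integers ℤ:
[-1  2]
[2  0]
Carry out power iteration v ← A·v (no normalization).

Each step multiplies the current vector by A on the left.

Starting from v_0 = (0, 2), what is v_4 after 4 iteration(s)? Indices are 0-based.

v_4 = (-36, 40)

v_0 = (0, 2).
v_1 = A·v_0 = (4, 0).
v_2 = A·v_1 = (-4, 8).
v_3 = A·v_2 = (20, -8).
v_4 = A·v_3 = (-36, 40).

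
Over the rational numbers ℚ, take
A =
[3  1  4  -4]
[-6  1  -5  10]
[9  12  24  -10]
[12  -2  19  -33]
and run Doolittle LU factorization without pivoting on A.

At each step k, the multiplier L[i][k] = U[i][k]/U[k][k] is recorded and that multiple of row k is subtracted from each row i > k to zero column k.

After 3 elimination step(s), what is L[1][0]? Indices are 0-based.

Step 1: pivot at (0,0) is 3.
  row1 ← row1 − (-2)·row0  ⇒  L[1][0]=-2, U row1=(0, 3, 3, 2)
  row2 ← row2 − (3)·row0  ⇒  L[2][0]=3, U row2=(0, 9, 12, 2)
  row3 ← row3 − (4)·row0  ⇒  L[3][0]=4, U row3=(0, -6, 3, -17)
Step 2: pivot at (1,1) is 3.
  row2 ← row2 − (3)·row1  ⇒  L[2][1]=3, U row2=(0, 0, 3, -4)
  row3 ← row3 − (-2)·row1  ⇒  L[3][1]=-2, U row3=(0, 0, 9, -13)
Step 3: pivot at (2,2) is 3.
  row3 ← row3 − (3)·row2  ⇒  L[3][2]=3, U row3=(0, 0, 0, -1)

L[1][0] = -2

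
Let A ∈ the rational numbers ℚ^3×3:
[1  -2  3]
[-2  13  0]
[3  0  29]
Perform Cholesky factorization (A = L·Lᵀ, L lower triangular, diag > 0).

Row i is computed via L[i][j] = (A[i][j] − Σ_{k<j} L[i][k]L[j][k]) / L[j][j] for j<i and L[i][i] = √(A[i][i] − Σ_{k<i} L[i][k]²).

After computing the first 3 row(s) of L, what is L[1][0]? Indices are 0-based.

L[1][0] = -2

Step 1: L[0][0] = √(1) = 1.
  L[1][0] = (-2) / L[0][0] = -2.
Step 2: L[1][1] = √(9) = 3.
  L[2][0] = (3) / L[0][0] = 3.
  L[2][1] = (6) / L[1][1] = 2.
Step 3: L[2][2] = √(16) = 4.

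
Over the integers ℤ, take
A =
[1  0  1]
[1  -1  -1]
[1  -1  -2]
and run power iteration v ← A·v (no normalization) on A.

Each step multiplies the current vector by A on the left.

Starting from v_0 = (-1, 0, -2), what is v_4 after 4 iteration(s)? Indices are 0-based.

v_0 = (-1, 0, -2).
v_1 = A·v_0 = (-3, 1, 3).
v_2 = A·v_1 = (0, -7, -10).
v_3 = A·v_2 = (-10, 17, 27).
v_4 = A·v_3 = (17, -54, -81).

v_4 = (17, -54, -81)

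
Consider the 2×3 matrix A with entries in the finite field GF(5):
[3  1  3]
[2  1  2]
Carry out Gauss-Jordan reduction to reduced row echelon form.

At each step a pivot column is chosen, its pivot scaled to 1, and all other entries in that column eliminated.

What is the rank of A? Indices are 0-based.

rank = 2

step 1: normalize row 0 (÷3) = (1, 2, 1)
  row 1: subtract 2×row0 = (0, 2, 0)
step 2: normalize row 1 (÷2) = (0, 1, 0)
  row 0: subtract 2×row1 = (1, 0, 1)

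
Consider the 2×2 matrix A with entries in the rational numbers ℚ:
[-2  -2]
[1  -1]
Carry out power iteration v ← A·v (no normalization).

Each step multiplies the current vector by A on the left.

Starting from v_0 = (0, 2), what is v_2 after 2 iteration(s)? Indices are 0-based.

v_0 = (0, 2).
v_1 = A·v_0 = (-4, -2).
v_2 = A·v_1 = (12, -2).

v_2 = (12, -2)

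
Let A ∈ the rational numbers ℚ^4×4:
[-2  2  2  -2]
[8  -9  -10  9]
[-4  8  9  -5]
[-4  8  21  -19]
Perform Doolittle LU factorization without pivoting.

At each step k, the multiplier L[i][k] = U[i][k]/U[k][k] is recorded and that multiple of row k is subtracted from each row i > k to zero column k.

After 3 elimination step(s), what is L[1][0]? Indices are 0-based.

L[1][0] = -4

k=0: U[0][0]=-2
  eliminate (1,0): mult=-4, new row 1: (0, -1, -2, 1); set L[1][0]=-4
  eliminate (2,0): mult=2, new row 2: (0, 4, 5, -1); set L[2][0]=2
  eliminate (3,0): mult=2, new row 3: (0, 4, 17, -15); set L[3][0]=2
k=1: U[1][1]=-1
  eliminate (2,1): mult=-4, new row 2: (0, 0, -3, 3); set L[2][1]=-4
  eliminate (3,1): mult=-4, new row 3: (0, 0, 9, -11); set L[3][1]=-4
k=2: U[2][2]=-3
  eliminate (3,2): mult=-3, new row 3: (0, 0, 0, -2); set L[3][2]=-3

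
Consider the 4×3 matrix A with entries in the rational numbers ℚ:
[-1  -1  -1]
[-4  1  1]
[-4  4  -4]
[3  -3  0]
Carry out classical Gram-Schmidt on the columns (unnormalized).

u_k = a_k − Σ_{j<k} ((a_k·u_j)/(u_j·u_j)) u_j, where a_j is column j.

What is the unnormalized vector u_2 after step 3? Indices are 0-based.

u_2 = (-123/70, 41/35, -334/175, -549/350)

Step 1: u_0 = a_0 = (-1, -4, -4, 3).
Step 2: u_1 = a_1 − (-2/3)·u_0 = (-5/3, -5/3, 4/3, -1).
Step 3: u_2 = a_2 − (13/42)·u_0 − (-16/25)·u_1 = (-123/70, 41/35, -334/175, -549/350).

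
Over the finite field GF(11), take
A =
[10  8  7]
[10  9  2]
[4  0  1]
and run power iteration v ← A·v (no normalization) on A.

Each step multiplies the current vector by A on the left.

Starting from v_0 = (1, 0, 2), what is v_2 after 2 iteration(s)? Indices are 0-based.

v_0 = (1, 0, 2).
v_1 = A·v_0 = (2, 3, 6).
v_2 = A·v_1 = (9, 4, 3).

v_2 = (9, 4, 3)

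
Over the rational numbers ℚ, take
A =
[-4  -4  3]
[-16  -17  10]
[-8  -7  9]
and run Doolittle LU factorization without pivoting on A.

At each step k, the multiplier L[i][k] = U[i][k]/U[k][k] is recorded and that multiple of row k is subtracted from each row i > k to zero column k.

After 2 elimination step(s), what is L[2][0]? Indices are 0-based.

Step 1: pivot at (0,0) is -4.
  row1 ← row1 − (4)·row0  ⇒  L[1][0]=4, U row1=(0, -1, -2)
  row2 ← row2 − (2)·row0  ⇒  L[2][0]=2, U row2=(0, 1, 3)
Step 2: pivot at (1,1) is -1.
  row2 ← row2 − (-1)·row1  ⇒  L[2][1]=-1, U row2=(0, 0, 1)

L[2][0] = 2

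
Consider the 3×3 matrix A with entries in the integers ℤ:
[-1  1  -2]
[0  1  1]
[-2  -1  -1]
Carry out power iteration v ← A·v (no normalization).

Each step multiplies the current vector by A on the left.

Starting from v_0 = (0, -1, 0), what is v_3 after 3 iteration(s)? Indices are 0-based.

v_3 = (-2, 2, 2)

v_0 = (0, -1, 0).
v_1 = A·v_0 = (-1, -1, 1).
v_2 = A·v_1 = (-2, 0, 2).
v_3 = A·v_2 = (-2, 2, 2).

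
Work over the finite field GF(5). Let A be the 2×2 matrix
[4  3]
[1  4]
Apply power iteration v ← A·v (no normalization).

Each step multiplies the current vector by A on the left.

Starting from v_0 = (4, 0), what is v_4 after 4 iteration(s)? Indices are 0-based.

v_0 = (4, 0).
v_1 = A·v_0 = (1, 4).
v_2 = A·v_1 = (1, 2).
v_3 = A·v_2 = (0, 4).
v_4 = A·v_3 = (2, 1).

v_4 = (2, 1)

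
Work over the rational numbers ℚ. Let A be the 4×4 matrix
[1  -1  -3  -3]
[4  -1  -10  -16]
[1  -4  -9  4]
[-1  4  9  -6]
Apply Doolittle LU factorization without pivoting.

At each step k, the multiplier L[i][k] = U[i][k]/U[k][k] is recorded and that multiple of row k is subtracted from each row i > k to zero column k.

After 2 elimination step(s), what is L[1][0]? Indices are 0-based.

k=0: U[0][0]=1
  eliminate (1,0): mult=4, new row 1: (0, 3, 2, -4); set L[1][0]=4
  eliminate (2,0): mult=1, new row 2: (0, -3, -6, 7); set L[2][0]=1
  eliminate (3,0): mult=-1, new row 3: (0, 3, 6, -9); set L[3][0]=-1
k=1: U[1][1]=3
  eliminate (2,1): mult=-1, new row 2: (0, 0, -4, 3); set L[2][1]=-1
  eliminate (3,1): mult=1, new row 3: (0, 0, 4, -5); set L[3][1]=1

L[1][0] = 4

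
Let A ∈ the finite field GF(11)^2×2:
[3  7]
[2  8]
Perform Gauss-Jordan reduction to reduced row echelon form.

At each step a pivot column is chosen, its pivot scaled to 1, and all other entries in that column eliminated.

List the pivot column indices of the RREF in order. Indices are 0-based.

pivot columns: 0, 1

pivot(0,0)=3: scale R0 → (1, 6)
  clear (1,0): R1 −= (2)R0 → (0, 7)
pivot(1,1)=7: scale R1 → (0, 1)
  clear (0,1): R0 −= (6)R1 → (1, 0)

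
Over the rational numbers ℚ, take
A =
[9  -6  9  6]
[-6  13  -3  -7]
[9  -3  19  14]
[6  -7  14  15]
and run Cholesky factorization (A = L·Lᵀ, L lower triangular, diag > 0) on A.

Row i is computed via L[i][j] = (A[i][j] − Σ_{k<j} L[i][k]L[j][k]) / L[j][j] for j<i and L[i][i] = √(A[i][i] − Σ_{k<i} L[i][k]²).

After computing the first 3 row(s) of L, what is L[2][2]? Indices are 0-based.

Step 1: L[0][0] = √(9) = 3.
  L[1][0] = (-6) / L[0][0] = -2.
Step 2: L[1][1] = √(9) = 3.
  L[2][0] = (9) / L[0][0] = 3.
  L[2][1] = (3) / L[1][1] = 1.
Step 3: L[2][2] = √(9) = 3.

L[2][2] = 3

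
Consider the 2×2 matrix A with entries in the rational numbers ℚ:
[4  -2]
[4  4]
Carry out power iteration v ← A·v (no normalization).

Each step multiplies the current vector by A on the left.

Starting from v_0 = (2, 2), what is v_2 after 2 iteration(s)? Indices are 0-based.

v_0 = (2, 2).
v_1 = A·v_0 = (4, 16).
v_2 = A·v_1 = (-16, 80).

v_2 = (-16, 80)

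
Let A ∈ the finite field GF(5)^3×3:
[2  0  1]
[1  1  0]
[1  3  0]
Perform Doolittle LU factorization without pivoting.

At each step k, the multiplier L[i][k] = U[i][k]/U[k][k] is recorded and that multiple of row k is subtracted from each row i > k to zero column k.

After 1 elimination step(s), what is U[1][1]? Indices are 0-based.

[col 0] pivot 2
  R1 -= 3*R0 → (0, 1, 2)  (L[1][0] := 3)
  R2 -= 3*R0 → (0, 3, 2)  (L[2][0] := 3)

U[1][1] = 1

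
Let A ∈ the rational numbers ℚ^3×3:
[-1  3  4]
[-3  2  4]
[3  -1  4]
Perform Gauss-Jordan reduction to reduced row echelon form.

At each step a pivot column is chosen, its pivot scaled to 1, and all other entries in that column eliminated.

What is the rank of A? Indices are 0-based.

step 1: normalize row 0 (÷-1) = (1, -3, -4)
  row 1: subtract -3×row0 = (0, -7, -8)
  row 2: subtract 3×row0 = (0, 8, 16)
step 2: normalize row 1 (÷-7) = (0, 1, 8/7)
  row 0: subtract -3×row1 = (1, 0, -4/7)
  row 2: subtract 8×row1 = (0, 0, 48/7)
step 3: normalize row 2 (÷48/7) = (0, 0, 1)
  row 0: subtract -4/7×row2 = (1, 0, 0)
  row 1: subtract 8/7×row2 = (0, 1, 0)

rank = 3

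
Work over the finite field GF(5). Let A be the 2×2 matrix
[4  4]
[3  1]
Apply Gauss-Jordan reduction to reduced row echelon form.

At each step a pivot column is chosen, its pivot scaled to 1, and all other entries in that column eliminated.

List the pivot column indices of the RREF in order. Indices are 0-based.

step 1: normalize row 0 (÷4) = (1, 1)
  row 1: subtract 3×row0 = (0, 3)
step 2: normalize row 1 (÷3) = (0, 1)
  row 0: subtract 1×row1 = (1, 0)

pivot columns: 0, 1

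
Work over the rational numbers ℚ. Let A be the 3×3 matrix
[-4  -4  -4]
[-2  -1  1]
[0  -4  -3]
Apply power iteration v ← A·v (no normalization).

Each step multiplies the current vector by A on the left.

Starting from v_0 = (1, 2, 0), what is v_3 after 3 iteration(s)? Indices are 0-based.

v_0 = (1, 2, 0).
v_1 = A·v_0 = (-12, -4, -8).
v_2 = A·v_1 = (96, 20, 40).
v_3 = A·v_2 = (-624, -172, -200).

v_3 = (-624, -172, -200)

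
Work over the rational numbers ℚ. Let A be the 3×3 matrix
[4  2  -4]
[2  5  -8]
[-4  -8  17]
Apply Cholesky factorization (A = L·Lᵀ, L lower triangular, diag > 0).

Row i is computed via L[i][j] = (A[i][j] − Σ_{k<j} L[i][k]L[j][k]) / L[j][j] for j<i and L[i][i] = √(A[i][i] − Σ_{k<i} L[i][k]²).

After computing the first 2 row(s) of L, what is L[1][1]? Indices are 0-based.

Step 1: L[0][0] = √(4) = 2.
  L[1][0] = (2) / L[0][0] = 1.
Step 2: L[1][1] = √(4) = 2.

L[1][1] = 2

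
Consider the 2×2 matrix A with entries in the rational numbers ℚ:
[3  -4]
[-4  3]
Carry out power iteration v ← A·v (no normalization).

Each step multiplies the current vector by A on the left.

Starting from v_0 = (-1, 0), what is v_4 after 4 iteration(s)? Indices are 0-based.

v_0 = (-1, 0).
v_1 = A·v_0 = (-3, 4).
v_2 = A·v_1 = (-25, 24).
v_3 = A·v_2 = (-171, 172).
v_4 = A·v_3 = (-1201, 1200).

v_4 = (-1201, 1200)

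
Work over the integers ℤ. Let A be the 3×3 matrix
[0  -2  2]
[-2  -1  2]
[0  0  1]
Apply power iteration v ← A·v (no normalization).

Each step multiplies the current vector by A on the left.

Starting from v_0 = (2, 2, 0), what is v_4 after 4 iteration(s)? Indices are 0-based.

v_0 = (2, 2, 0).
v_1 = A·v_0 = (-4, -6, 0).
v_2 = A·v_1 = (12, 14, 0).
v_3 = A·v_2 = (-28, -38, 0).
v_4 = A·v_3 = (76, 94, 0).

v_4 = (76, 94, 0)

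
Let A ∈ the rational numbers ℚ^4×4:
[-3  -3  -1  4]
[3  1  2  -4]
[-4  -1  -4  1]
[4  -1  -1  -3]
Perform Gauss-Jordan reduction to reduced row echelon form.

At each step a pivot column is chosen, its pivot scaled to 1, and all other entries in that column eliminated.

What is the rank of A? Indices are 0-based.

rank = 4

pivot(0,0)=-3: scale R0 → (1, 1, 1/3, -4/3)
  clear (1,0): R1 −= (3)R0 → (0, -2, 1, 0)
  clear (2,0): R2 −= (-4)R0 → (0, 3, -8/3, -13/3)
  clear (3,0): R3 −= (4)R0 → (0, -5, -7/3, 7/3)
pivot(1,1)=-2: scale R1 → (0, 1, -1/2, 0)
  clear (0,1): R0 −= (1)R1 → (1, 0, 5/6, -4/3)
  clear (2,1): R2 −= (3)R1 → (0, 0, -7/6, -13/3)
  clear (3,1): R3 −= (-5)R1 → (0, 0, -29/6, 7/3)
pivot(2,2)=-7/6: scale R2 → (0, 0, 1, 26/7)
  clear (0,2): R0 −= (5/6)R2 → (1, 0, 0, -31/7)
  clear (1,2): R1 −= (-1/2)R2 → (0, 1, 0, 13/7)
  clear (3,2): R3 −= (-29/6)R2 → (0, 0, 0, 142/7)
pivot(3,3)=142/7: scale R3 → (0, 0, 0, 1)
  clear (0,3): R0 −= (-31/7)R3 → (1, 0, 0, 0)
  clear (1,3): R1 −= (13/7)R3 → (0, 1, 0, 0)
  clear (2,3): R2 −= (26/7)R3 → (0, 0, 1, 0)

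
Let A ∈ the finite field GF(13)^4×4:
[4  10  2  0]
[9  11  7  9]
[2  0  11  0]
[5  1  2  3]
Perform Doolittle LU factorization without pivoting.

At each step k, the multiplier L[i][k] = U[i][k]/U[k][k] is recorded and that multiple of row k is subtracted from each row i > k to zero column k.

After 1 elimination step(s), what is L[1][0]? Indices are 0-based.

L[1][0] = 12

Step 1: pivot at (0,0) is 4.
  row1 ← row1 − (12)·row0  ⇒  L[1][0]=12, U row1=(0, 8, 9, 9)
  row2 ← row2 − (7)·row0  ⇒  L[2][0]=7, U row2=(0, 8, 10, 0)
  row3 ← row3 − (11)·row0  ⇒  L[3][0]=11, U row3=(0, 8, 6, 3)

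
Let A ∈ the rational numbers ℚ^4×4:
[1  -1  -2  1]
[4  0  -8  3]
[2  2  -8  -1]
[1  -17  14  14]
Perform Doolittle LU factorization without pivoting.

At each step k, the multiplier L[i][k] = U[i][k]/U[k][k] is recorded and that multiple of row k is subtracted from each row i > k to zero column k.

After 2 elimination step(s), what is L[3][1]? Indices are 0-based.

Step 1: pivot at (0,0) is 1.
  row1 ← row1 − (4)·row0  ⇒  L[1][0]=4, U row1=(0, 4, 0, -1)
  row2 ← row2 − (2)·row0  ⇒  L[2][0]=2, U row2=(0, 4, -4, -3)
  row3 ← row3 − (1)·row0  ⇒  L[3][0]=1, U row3=(0, -16, 16, 13)
Step 2: pivot at (1,1) is 4.
  row2 ← row2 − (1)·row1  ⇒  L[2][1]=1, U row2=(0, 0, -4, -2)
  row3 ← row3 − (-4)·row1  ⇒  L[3][1]=-4, U row3=(0, 0, 16, 9)

L[3][1] = -4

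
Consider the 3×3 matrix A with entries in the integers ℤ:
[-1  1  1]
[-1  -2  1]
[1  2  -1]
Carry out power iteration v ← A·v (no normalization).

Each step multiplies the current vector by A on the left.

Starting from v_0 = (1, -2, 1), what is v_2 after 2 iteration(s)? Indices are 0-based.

v_2 = (2, -10, 10)

v_0 = (1, -2, 1).
v_1 = A·v_0 = (-2, 4, -4).
v_2 = A·v_1 = (2, -10, 10).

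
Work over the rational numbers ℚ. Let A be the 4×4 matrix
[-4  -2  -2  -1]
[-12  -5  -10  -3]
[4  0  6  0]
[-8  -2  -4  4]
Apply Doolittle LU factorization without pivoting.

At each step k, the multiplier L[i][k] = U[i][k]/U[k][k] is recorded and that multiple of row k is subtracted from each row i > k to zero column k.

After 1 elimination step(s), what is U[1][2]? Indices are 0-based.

U[1][2] = -4

k=0: U[0][0]=-4
  eliminate (1,0): mult=3, new row 1: (0, 1, -4, 0); set L[1][0]=3
  eliminate (2,0): mult=-1, new row 2: (0, -2, 4, -1); set L[2][0]=-1
  eliminate (3,0): mult=2, new row 3: (0, 2, 0, 6); set L[3][0]=2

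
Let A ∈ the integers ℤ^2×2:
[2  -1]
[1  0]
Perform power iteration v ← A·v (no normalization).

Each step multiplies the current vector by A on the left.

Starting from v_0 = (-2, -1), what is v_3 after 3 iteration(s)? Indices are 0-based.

v_3 = (-5, -4)

v_0 = (-2, -1).
v_1 = A·v_0 = (-3, -2).
v_2 = A·v_1 = (-4, -3).
v_3 = A·v_2 = (-5, -4).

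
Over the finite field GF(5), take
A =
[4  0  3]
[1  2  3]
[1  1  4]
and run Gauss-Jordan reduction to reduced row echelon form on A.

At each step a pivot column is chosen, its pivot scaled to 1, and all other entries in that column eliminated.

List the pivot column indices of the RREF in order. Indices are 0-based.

pivot columns: 0, 1, 2

step 1: normalize row 0 (÷4) = (1, 0, 2)
  row 1: subtract 1×row0 = (0, 2, 1)
  row 2: subtract 1×row0 = (0, 1, 2)
step 2: normalize row 1 (÷2) = (0, 1, 3)
  row 2: subtract 1×row1 = (0, 0, 4)
step 3: normalize row 2 (÷4) = (0, 0, 1)
  row 0: subtract 2×row2 = (1, 0, 0)
  row 1: subtract 3×row2 = (0, 1, 0)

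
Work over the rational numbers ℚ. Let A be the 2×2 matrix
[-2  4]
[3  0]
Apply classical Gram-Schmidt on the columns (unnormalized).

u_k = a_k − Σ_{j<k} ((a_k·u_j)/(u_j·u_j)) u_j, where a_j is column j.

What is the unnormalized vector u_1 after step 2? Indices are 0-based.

u_1 = (36/13, 24/13)

Step 1: u_0 = a_0 = (-2, 3).
Step 2: u_1 = a_1 − (-8/13)·u_0 = (36/13, 24/13).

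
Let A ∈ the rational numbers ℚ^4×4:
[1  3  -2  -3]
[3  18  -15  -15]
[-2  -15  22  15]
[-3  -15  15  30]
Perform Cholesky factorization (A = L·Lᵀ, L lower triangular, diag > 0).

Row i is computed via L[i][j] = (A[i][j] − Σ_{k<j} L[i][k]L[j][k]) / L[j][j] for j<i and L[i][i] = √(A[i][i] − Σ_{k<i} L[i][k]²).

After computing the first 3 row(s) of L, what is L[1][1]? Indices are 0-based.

Step 1: L[0][0] = √(1) = 1.
  L[1][0] = (3) / L[0][0] = 3.
Step 2: L[1][1] = √(9) = 3.
  L[2][0] = (-2) / L[0][0] = -2.
  L[2][1] = (-9) / L[1][1] = -3.
Step 3: L[2][2] = √(9) = 3.

L[1][1] = 3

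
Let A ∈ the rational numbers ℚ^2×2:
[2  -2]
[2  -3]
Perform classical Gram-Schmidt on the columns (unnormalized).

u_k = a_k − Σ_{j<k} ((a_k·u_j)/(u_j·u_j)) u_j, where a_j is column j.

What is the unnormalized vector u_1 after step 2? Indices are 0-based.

u_1 = (1/2, -1/2)

Step 1: u_0 = a_0 = (2, 2).
Step 2: u_1 = a_1 − (-5/4)·u_0 = (1/2, -1/2).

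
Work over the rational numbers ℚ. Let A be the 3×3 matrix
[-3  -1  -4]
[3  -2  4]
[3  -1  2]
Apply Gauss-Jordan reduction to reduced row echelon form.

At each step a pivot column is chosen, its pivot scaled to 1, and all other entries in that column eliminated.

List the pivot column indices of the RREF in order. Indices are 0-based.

step 1: normalize row 0 (÷-3) = (1, 1/3, 4/3)
  row 1: subtract 3×row0 = (0, -3, 0)
  row 2: subtract 3×row0 = (0, -2, -2)
step 2: normalize row 1 (÷-3) = (0, 1, 0)
  row 0: subtract 1/3×row1 = (1, 0, 4/3)
  row 2: subtract -2×row1 = (0, 0, -2)
step 3: normalize row 2 (÷-2) = (0, 0, 1)
  row 0: subtract 4/3×row2 = (1, 0, 0)

pivot columns: 0, 1, 2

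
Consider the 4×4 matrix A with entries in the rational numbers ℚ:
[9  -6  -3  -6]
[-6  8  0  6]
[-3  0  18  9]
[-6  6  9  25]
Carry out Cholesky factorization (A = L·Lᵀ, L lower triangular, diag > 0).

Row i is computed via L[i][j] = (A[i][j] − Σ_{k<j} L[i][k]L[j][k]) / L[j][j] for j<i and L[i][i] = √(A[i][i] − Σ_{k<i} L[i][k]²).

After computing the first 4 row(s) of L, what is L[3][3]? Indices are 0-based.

Step 1: L[0][0] = √(9) = 3.
  L[1][0] = (-6) / L[0][0] = -2.
Step 2: L[1][1] = √(4) = 2.
  L[2][0] = (-3) / L[0][0] = -1.
  L[2][1] = (-2) / L[1][1] = -1.
Step 3: L[2][2] = √(16) = 4.
  L[3][0] = (-6) / L[0][0] = -2.
  L[3][1] = (2) / L[1][1] = 1.
  L[3][2] = (8) / L[2][2] = 2.
Step 4: L[3][3] = √(16) = 4.

L[3][3] = 4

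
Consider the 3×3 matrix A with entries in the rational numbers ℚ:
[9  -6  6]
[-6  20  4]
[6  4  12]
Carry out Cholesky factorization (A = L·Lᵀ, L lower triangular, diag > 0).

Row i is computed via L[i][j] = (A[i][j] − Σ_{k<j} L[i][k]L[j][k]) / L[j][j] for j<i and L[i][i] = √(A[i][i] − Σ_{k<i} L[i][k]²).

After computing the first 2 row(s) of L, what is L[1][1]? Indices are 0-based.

L[1][1] = 4

Step 1: L[0][0] = √(9) = 3.
  L[1][0] = (-6) / L[0][0] = -2.
Step 2: L[1][1] = √(16) = 4.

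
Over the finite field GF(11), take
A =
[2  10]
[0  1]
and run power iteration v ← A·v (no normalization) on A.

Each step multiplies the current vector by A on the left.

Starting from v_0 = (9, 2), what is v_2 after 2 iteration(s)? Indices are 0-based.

v_0 = (9, 2).
v_1 = A·v_0 = (5, 2).
v_2 = A·v_1 = (8, 2).

v_2 = (8, 2)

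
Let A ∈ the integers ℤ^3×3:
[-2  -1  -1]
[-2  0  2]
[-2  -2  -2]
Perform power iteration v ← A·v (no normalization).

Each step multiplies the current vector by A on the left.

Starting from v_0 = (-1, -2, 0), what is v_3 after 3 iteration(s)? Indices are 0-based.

v_3 = (52, -16, 72)

v_0 = (-1, -2, 0).
v_1 = A·v_0 = (4, 2, 6).
v_2 = A·v_1 = (-16, 4, -24).
v_3 = A·v_2 = (52, -16, 72).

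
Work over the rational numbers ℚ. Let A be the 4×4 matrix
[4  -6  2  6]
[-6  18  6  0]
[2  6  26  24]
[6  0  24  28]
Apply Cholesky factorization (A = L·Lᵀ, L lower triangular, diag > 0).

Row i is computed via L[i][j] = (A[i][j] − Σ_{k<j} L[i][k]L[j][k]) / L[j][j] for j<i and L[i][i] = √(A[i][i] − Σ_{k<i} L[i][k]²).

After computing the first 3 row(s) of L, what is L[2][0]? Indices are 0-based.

Step 1: L[0][0] = √(4) = 2.
  L[1][0] = (-6) / L[0][0] = -3.
Step 2: L[1][1] = √(9) = 3.
  L[2][0] = (2) / L[0][0] = 1.
  L[2][1] = (9) / L[1][1] = 3.
Step 3: L[2][2] = √(16) = 4.

L[2][0] = 1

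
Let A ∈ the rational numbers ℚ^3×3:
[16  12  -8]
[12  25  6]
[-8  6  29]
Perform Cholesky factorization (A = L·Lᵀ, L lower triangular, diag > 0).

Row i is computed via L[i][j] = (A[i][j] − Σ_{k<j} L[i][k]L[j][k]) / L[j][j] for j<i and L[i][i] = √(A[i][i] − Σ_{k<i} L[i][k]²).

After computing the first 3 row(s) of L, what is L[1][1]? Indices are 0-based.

Step 1: L[0][0] = √(16) = 4.
  L[1][0] = (12) / L[0][0] = 3.
Step 2: L[1][1] = √(16) = 4.
  L[2][0] = (-8) / L[0][0] = -2.
  L[2][1] = (12) / L[1][1] = 3.
Step 3: L[2][2] = √(16) = 4.

L[1][1] = 4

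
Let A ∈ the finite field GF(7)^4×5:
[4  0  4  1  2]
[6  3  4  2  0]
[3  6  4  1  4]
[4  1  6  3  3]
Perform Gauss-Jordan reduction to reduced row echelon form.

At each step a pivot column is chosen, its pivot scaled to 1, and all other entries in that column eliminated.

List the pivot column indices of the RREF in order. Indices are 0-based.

[1] R0 /= 4  ⇒  (1, 0, 1, 2, 4)
     R1 -= 6·R0  ⇒  (0, 3, 5, 4, 4)
     R2 -= 3·R0  ⇒  (0, 6, 1, 2, 6)
     R3 -= 4·R0  ⇒  (0, 1, 2, 2, 1)
[2] R1 /= 3  ⇒  (0, 1, 4, 6, 6)
     R2 -= 6·R1  ⇒  (0, 0, 5, 1, 5)
     R3 -= 1·R1  ⇒  (0, 0, 5, 3, 2)
[3] R2 /= 5  ⇒  (0, 0, 1, 3, 1)
     R0 -= 1·R2  ⇒  (1, 0, 0, 6, 3)
     R1 -= 4·R2  ⇒  (0, 1, 0, 1, 2)
     R3 -= 5·R2  ⇒  (0, 0, 0, 2, 4)
[4] R3 /= 2  ⇒  (0, 0, 0, 1, 2)
     R0 -= 6·R3  ⇒  (1, 0, 0, 0, 5)
     R1 -= 1·R3  ⇒  (0, 1, 0, 0, 0)
     R2 -= 3·R3  ⇒  (0, 0, 1, 0, 2)

pivot columns: 0, 1, 2, 3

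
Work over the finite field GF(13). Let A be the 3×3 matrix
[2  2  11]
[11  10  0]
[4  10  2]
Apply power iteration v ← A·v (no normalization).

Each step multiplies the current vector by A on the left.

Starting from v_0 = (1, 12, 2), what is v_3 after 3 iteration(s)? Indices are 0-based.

v_3 = (0, 2, 9)

v_0 = (1, 12, 2).
v_1 = A·v_0 = (9, 1, 11).
v_2 = A·v_1 = (11, 5, 3).
v_3 = A·v_2 = (0, 2, 9).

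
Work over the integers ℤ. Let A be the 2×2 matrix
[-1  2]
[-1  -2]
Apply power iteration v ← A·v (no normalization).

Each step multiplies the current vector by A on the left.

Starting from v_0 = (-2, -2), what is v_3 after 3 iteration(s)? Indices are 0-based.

v_0 = (-2, -2).
v_1 = A·v_0 = (-2, 6).
v_2 = A·v_1 = (14, -10).
v_3 = A·v_2 = (-34, 6).

v_3 = (-34, 6)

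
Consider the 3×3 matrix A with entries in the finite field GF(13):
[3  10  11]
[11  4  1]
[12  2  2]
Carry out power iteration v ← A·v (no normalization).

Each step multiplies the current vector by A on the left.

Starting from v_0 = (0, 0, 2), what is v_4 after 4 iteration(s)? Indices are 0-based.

v_4 = (7, 3, 12)

v_0 = (0, 0, 2).
v_1 = A·v_0 = (9, 2, 4).
v_2 = A·v_1 = (0, 7, 3).
v_3 = A·v_2 = (12, 5, 7).
v_4 = A·v_3 = (7, 3, 12).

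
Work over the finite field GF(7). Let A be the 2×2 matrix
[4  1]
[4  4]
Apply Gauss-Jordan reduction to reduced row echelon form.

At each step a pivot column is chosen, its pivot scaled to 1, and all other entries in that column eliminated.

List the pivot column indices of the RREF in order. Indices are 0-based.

pivot columns: 0, 1

[1] R0 /= 4  ⇒  (1, 2)
     R1 -= 4·R0  ⇒  (0, 3)
[2] R1 /= 3  ⇒  (0, 1)
     R0 -= 2·R1  ⇒  (1, 0)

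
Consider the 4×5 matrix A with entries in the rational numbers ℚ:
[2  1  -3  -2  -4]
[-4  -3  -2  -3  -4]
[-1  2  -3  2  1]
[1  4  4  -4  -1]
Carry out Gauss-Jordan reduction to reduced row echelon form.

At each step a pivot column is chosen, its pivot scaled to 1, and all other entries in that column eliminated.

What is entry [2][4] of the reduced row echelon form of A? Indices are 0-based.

step 1: normalize row 0 (÷2) = (1, 1/2, -3/2, -1, -2)
  row 1: subtract -4×row0 = (0, -1, -8, -7, -12)
  row 2: subtract -1×row0 = (0, 5/2, -9/2, 1, -1)
  row 3: subtract 1×row0 = (0, 7/2, 11/2, -3, 1)
step 2: normalize row 1 (÷-1) = (0, 1, 8, 7, 12)
  row 0: subtract 1/2×row1 = (1, 0, -11/2, -9/2, -8)
  row 2: subtract 5/2×row1 = (0, 0, -49/2, -33/2, -31)
  row 3: subtract 7/2×row1 = (0, 0, -45/2, -55/2, -41)
step 3: normalize row 2 (÷-49/2) = (0, 0, 1, 33/49, 62/49)
  row 0: subtract -11/2×row2 = (1, 0, 0, -39/49, -51/49)
  row 1: subtract 8×row2 = (0, 1, 0, 79/49, 92/49)
  row 3: subtract -45/2×row2 = (0, 0, 0, -605/49, -614/49)
step 4: normalize row 3 (÷-605/49) = (0, 0, 0, 1, 614/605)
  row 0: subtract -39/49×row3 = (1, 0, 0, 0, -141/605)
  row 1: subtract 79/49×row3 = (0, 1, 0, 0, 146/605)
  row 2: subtract 33/49×row3 = (0, 0, 1, 0, 32/55)

M[2][4] = 32/55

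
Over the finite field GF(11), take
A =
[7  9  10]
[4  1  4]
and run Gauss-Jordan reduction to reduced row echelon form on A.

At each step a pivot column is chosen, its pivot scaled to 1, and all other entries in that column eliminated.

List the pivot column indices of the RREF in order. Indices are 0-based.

pivot columns: 0, 1

step 1: normalize row 0 (÷7) = (1, 6, 3)
  row 1: subtract 4×row0 = (0, 10, 3)
step 2: normalize row 1 (÷10) = (0, 1, 8)
  row 0: subtract 6×row1 = (1, 0, 10)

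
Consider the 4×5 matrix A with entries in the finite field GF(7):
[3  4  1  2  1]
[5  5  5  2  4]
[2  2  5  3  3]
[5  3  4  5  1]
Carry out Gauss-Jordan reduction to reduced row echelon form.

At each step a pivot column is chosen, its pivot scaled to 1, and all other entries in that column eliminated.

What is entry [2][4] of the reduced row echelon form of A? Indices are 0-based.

M[2][4] = 1

step 1: normalize row 0 (÷3) = (1, 6, 5, 3, 5)
  row 1: subtract 5×row0 = (0, 3, 1, 1, 0)
  row 2: subtract 2×row0 = (0, 4, 2, 4, 0)
  row 3: subtract 5×row0 = (0, 1, 0, 4, 4)
step 2: normalize row 1 (÷3) = (0, 1, 5, 5, 0)
  row 0: subtract 6×row1 = (1, 0, 3, 1, 5)
  row 2: subtract 4×row1 = (0, 0, 3, 5, 0)
  row 3: subtract 1×row1 = (0, 0, 2, 6, 4)
step 3: normalize row 2 (÷3) = (0, 0, 1, 4, 0)
  row 0: subtract 3×row2 = (1, 0, 0, 3, 5)
  row 1: subtract 5×row2 = (0, 1, 0, 6, 0)
  row 3: subtract 2×row2 = (0, 0, 0, 5, 4)
step 4: normalize row 3 (÷5) = (0, 0, 0, 1, 5)
  row 0: subtract 3×row3 = (1, 0, 0, 0, 4)
  row 1: subtract 6×row3 = (0, 1, 0, 0, 5)
  row 2: subtract 4×row3 = (0, 0, 1, 0, 1)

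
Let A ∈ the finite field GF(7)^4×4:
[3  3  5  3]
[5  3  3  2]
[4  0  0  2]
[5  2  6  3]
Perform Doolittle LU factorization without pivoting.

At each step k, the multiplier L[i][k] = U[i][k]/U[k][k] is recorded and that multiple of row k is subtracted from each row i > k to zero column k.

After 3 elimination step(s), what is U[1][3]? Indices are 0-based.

Step 1: pivot at (0,0) is 3.
  row1 ← row1 − (4)·row0  ⇒  L[1][0]=4, U row1=(0, 5, 4, 4)
  row2 ← row2 − (6)·row0  ⇒  L[2][0]=6, U row2=(0, 3, 5, 5)
  row3 ← row3 − (4)·row0  ⇒  L[3][0]=4, U row3=(0, 4, 0, 5)
Step 2: pivot at (1,1) is 5.
  row2 ← row2 − (2)·row1  ⇒  L[2][1]=2, U row2=(0, 0, 4, 4)
  row3 ← row3 − (5)·row1  ⇒  L[3][1]=5, U row3=(0, 0, 1, 6)
Step 3: pivot at (2,2) is 4.
  row3 ← row3 − (2)·row2  ⇒  L[3][2]=2, U row3=(0, 0, 0, 5)

U[1][3] = 4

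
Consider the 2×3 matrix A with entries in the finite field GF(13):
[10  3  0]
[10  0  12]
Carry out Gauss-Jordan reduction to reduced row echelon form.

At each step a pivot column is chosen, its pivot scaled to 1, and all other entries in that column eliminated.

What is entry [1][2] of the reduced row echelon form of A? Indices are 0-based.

pivot(0,0)=10: scale R0 → (1, 12, 0)
  clear (1,0): R1 −= (10)R0 → (0, 10, 12)
pivot(1,1)=10: scale R1 → (0, 1, 9)
  clear (0,1): R0 −= (12)R1 → (1, 0, 9)

M[1][2] = 9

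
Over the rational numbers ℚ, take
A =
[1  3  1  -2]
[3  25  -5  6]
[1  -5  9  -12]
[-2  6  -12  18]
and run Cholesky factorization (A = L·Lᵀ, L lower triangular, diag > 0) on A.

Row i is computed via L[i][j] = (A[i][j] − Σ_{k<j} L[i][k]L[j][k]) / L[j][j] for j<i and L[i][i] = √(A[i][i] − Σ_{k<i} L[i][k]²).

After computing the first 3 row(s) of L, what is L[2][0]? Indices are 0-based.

L[2][0] = 1

Step 1: L[0][0] = √(1) = 1.
  L[1][0] = (3) / L[0][0] = 3.
Step 2: L[1][1] = √(16) = 4.
  L[2][0] = (1) / L[0][0] = 1.
  L[2][1] = (-8) / L[1][1] = -2.
Step 3: L[2][2] = √(4) = 2.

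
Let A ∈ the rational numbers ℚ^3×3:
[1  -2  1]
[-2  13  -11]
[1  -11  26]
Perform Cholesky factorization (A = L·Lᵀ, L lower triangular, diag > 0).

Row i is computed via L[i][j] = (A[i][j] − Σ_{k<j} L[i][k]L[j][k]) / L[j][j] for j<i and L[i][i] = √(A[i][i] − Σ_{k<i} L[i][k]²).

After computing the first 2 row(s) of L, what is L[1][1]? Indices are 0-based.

L[1][1] = 3

Step 1: L[0][0] = √(1) = 1.
  L[1][0] = (-2) / L[0][0] = -2.
Step 2: L[1][1] = √(9) = 3.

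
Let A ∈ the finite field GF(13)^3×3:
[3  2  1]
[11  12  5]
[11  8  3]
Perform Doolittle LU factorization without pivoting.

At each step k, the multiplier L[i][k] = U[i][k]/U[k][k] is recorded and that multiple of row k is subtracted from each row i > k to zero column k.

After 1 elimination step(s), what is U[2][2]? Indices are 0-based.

k=0: U[0][0]=3
  eliminate (1,0): mult=8, new row 1: (0, 9, 10); set L[1][0]=8
  eliminate (2,0): mult=8, new row 2: (0, 5, 8); set L[2][0]=8

U[2][2] = 8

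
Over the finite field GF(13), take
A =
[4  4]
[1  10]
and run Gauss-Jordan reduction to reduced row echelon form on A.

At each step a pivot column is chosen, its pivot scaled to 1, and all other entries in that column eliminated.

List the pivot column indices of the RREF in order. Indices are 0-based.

step 1: normalize row 0 (÷4) = (1, 1)
  row 1: subtract 1×row0 = (0, 9)
step 2: normalize row 1 (÷9) = (0, 1)
  row 0: subtract 1×row1 = (1, 0)

pivot columns: 0, 1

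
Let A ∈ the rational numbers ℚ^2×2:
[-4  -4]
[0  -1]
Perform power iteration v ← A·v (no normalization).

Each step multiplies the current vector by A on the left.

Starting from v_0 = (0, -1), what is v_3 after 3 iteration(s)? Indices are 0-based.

v_0 = (0, -1).
v_1 = A·v_0 = (4, 1).
v_2 = A·v_1 = (-20, -1).
v_3 = A·v_2 = (84, 1).

v_3 = (84, 1)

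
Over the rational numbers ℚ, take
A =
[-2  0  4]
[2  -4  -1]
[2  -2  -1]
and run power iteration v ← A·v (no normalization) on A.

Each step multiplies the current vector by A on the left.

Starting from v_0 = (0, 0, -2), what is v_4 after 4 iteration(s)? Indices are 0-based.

v_0 = (0, 0, -2).
v_1 = A·v_0 = (-8, 2, 2).
v_2 = A·v_1 = (24, -26, -22).
v_3 = A·v_2 = (-136, 174, 122).
v_4 = A·v_3 = (760, -1090, -742).

v_4 = (760, -1090, -742)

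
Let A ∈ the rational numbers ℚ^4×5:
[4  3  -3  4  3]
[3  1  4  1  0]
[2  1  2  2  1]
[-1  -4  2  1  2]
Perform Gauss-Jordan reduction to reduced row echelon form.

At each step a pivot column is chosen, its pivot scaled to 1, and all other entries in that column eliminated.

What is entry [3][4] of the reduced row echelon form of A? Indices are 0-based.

pivot(0,0)=4: scale R0 → (1, 3/4, -3/4, 1, 3/4)
  clear (1,0): R1 −= (3)R0 → (0, -5/4, 25/4, -2, -9/4)
  clear (2,0): R2 −= (2)R0 → (0, -1/2, 7/2, 0, -1/2)
  clear (3,0): R3 −= (-1)R0 → (0, -13/4, 5/4, 2, 11/4)
pivot(1,1)=-5/4: scale R1 → (0, 1, -5, 8/5, 9/5)
  clear (0,1): R0 −= (3/4)R1 → (1, 0, 3, -1/5, -3/5)
  clear (2,1): R2 −= (-1/2)R1 → (0, 0, 1, 4/5, 2/5)
  clear (3,1): R3 −= (-13/4)R1 → (0, 0, -15, 36/5, 43/5)
pivot(2,2)=1: scale R2 → (0, 0, 1, 4/5, 2/5)
  clear (0,2): R0 −= (3)R2 → (1, 0, 0, -13/5, -9/5)
  clear (1,2): R1 −= (-5)R2 → (0, 1, 0, 28/5, 19/5)
  clear (3,2): R3 −= (-15)R2 → (0, 0, 0, 96/5, 73/5)
pivot(3,3)=96/5: scale R3 → (0, 0, 0, 1, 73/96)
  clear (0,3): R0 −= (-13/5)R3 → (1, 0, 0, 0, 17/96)
  clear (1,3): R1 −= (28/5)R3 → (0, 1, 0, 0, -11/24)
  clear (2,3): R2 −= (4/5)R3 → (0, 0, 1, 0, -5/24)

M[3][4] = 73/96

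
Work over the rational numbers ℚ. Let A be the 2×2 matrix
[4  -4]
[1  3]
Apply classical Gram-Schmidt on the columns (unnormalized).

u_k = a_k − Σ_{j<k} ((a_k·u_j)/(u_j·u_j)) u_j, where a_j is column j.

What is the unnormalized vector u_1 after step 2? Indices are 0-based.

Step 1: u_0 = a_0 = (4, 1).
Step 2: u_1 = a_1 − (-13/17)·u_0 = (-16/17, 64/17).

u_1 = (-16/17, 64/17)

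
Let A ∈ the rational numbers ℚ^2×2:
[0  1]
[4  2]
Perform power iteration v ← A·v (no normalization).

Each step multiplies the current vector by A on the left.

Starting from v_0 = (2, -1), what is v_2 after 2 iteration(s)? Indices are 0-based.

v_0 = (2, -1).
v_1 = A·v_0 = (-1, 6).
v_2 = A·v_1 = (6, 8).

v_2 = (6, 8)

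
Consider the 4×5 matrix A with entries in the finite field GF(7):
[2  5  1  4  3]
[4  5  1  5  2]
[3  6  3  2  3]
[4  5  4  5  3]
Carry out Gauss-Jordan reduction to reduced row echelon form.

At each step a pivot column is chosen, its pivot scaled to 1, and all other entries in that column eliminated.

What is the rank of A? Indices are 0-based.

rank = 4

step 1: normalize row 0 (÷2) = (1, 6, 4, 2, 5)
  row 1: subtract 4×row0 = (0, 2, 6, 4, 3)
  row 2: subtract 3×row0 = (0, 2, 5, 3, 2)
  row 3: subtract 4×row0 = (0, 2, 2, 4, 4)
step 2: normalize row 1 (÷2) = (0, 1, 3, 2, 5)
  row 0: subtract 6×row1 = (1, 0, 0, 4, 3)
  row 2: subtract 2×row1 = (0, 0, 6, 6, 6)
  row 3: subtract 2×row1 = (0, 0, 3, 0, 1)
step 3: normalize row 2 (÷6) = (0, 0, 1, 1, 1)
  row 1: subtract 3×row2 = (0, 1, 0, 6, 2)
  row 3: subtract 3×row2 = (0, 0, 0, 4, 5)
step 4: normalize row 3 (÷4) = (0, 0, 0, 1, 3)
  row 0: subtract 4×row3 = (1, 0, 0, 0, 5)
  row 1: subtract 6×row3 = (0, 1, 0, 0, 5)
  row 2: subtract 1×row3 = (0, 0, 1, 0, 5)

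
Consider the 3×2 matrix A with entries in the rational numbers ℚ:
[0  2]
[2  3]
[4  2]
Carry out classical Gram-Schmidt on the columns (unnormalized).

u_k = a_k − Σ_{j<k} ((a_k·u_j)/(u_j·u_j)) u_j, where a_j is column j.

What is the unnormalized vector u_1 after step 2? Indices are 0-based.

u_1 = (2, 8/5, -4/5)

Step 1: u_0 = a_0 = (0, 2, 4).
Step 2: u_1 = a_1 − (7/10)·u_0 = (2, 8/5, -4/5).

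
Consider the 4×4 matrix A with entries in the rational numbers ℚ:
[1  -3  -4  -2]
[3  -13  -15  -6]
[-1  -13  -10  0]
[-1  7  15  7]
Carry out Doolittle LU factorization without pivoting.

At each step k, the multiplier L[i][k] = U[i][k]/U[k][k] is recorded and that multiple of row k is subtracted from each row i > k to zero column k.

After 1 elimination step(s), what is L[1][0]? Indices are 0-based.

k=0: U[0][0]=1
  eliminate (1,0): mult=3, new row 1: (0, -4, -3, 0); set L[1][0]=3
  eliminate (2,0): mult=-1, new row 2: (0, -16, -14, -2); set L[2][0]=-1
  eliminate (3,0): mult=-1, new row 3: (0, 4, 11, 5); set L[3][0]=-1

L[1][0] = 3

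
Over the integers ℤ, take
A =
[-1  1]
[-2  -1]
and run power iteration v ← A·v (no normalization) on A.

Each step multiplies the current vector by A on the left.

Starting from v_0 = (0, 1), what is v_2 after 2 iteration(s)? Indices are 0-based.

v_0 = (0, 1).
v_1 = A·v_0 = (1, -1).
v_2 = A·v_1 = (-2, -1).

v_2 = (-2, -1)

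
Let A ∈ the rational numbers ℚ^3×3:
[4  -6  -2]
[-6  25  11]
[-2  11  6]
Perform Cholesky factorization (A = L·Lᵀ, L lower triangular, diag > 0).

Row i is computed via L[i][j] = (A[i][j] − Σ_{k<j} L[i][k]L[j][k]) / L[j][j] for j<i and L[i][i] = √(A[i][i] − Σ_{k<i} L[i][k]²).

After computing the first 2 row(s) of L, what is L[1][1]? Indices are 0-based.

Step 1: L[0][0] = √(4) = 2.
  L[1][0] = (-6) / L[0][0] = -3.
Step 2: L[1][1] = √(16) = 4.

L[1][1] = 4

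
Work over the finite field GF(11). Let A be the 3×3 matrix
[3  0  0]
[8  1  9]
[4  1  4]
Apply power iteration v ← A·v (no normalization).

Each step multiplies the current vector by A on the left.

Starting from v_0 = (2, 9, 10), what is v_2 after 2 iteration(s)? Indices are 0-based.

v_0 = (2, 9, 10).
v_1 = A·v_0 = (6, 5, 2).
v_2 = A·v_1 = (7, 5, 4).

v_2 = (7, 5, 4)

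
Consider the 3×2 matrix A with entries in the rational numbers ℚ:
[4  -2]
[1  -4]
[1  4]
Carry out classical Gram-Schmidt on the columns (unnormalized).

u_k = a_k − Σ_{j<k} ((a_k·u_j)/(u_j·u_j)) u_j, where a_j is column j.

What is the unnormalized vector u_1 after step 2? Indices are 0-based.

u_1 = (-2/9, -32/9, 40/9)

Step 1: u_0 = a_0 = (4, 1, 1).
Step 2: u_1 = a_1 − (-4/9)·u_0 = (-2/9, -32/9, 40/9).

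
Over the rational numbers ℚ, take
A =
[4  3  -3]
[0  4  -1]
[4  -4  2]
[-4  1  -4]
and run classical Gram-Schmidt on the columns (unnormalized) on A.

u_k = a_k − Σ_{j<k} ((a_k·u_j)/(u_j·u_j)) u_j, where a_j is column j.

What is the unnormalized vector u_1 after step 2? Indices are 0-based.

u_1 = (11/3, 4, -10/3, 1/3)

Step 1: u_0 = a_0 = (4, 0, 4, -4).
Step 2: u_1 = a_1 − (-1/6)·u_0 = (11/3, 4, -10/3, 1/3).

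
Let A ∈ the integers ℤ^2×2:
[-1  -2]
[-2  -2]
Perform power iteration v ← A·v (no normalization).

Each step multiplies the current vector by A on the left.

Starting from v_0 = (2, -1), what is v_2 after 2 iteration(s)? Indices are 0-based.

v_0 = (2, -1).
v_1 = A·v_0 = (0, -2).
v_2 = A·v_1 = (4, 4).

v_2 = (4, 4)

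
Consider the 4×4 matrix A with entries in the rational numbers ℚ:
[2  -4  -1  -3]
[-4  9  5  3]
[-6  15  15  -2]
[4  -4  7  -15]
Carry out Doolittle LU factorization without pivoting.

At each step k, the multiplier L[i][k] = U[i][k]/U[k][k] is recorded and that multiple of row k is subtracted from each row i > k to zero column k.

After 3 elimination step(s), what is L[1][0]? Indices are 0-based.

k=0: U[0][0]=2
  eliminate (1,0): mult=-2, new row 1: (0, 1, 3, -3); set L[1][0]=-2
  eliminate (2,0): mult=-3, new row 2: (0, 3, 12, -11); set L[2][0]=-3
  eliminate (3,0): mult=2, new row 3: (0, 4, 9, -9); set L[3][0]=2
k=1: U[1][1]=1
  eliminate (2,1): mult=3, new row 2: (0, 0, 3, -2); set L[2][1]=3
  eliminate (3,1): mult=4, new row 3: (0, 0, -3, 3); set L[3][1]=4
k=2: U[2][2]=3
  eliminate (3,2): mult=-1, new row 3: (0, 0, 0, 1); set L[3][2]=-1

L[1][0] = -2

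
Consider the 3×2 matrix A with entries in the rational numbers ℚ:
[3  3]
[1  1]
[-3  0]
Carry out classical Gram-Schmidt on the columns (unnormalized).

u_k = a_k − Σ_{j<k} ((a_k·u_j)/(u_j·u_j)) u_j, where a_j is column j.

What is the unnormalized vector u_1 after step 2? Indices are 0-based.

Step 1: u_0 = a_0 = (3, 1, -3).
Step 2: u_1 = a_1 − (10/19)·u_0 = (27/19, 9/19, 30/19).

u_1 = (27/19, 9/19, 30/19)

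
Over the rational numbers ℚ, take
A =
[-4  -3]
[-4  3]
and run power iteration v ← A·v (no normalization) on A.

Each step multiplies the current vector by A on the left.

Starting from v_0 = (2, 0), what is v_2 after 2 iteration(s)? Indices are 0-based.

v_0 = (2, 0).
v_1 = A·v_0 = (-8, -8).
v_2 = A·v_1 = (56, 8).

v_2 = (56, 8)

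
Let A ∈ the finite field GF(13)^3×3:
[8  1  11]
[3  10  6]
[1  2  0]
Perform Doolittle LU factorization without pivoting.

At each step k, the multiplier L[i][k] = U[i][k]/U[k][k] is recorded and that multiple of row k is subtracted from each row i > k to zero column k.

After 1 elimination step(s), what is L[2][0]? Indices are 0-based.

k=0: U[0][0]=8
  eliminate (1,0): mult=2, new row 1: (0, 8, 10); set L[1][0]=2
  eliminate (2,0): mult=5, new row 2: (0, 10, 10); set L[2][0]=5

L[2][0] = 5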